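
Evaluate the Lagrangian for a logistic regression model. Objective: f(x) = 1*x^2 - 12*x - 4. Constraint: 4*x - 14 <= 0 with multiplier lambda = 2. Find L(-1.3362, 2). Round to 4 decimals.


Step 1: Evaluate f(x).
f(-1.3362) = 1*(-1.3362)^2 - 12*(-1.3362) - 4 = 13.8198
Step 2: Evaluate g(x).
g(-1.3362) = 4*-1.3362 - 14 = -19.3448
Step 3: Compute Lagrangian.
L = 13.8198 + 2*-19.3448 = -24.8698


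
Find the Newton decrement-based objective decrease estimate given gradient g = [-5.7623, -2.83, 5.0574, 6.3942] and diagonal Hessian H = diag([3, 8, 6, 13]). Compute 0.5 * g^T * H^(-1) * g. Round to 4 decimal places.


Step 1: H is diagonal, so H^(-1) * g = [-1.9208, -0.3538, 0.8429, 0.4919].
Step 2: g^T H^(-1) g = sum_i g_i^2 / H_ii
  = (-5.7623)^2/3 + (-2.83)^2/8 + (5.0574)^2/6 + (6.3942)^2/13
  = 11.068 + 1.0011 + 4.2629 + 3.1451 = 19.4771
Step 3: Objective decrease = 0.5 * g^T H^(-1) g = 9.7385


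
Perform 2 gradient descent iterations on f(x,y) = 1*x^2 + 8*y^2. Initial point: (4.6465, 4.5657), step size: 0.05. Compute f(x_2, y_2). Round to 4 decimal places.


Gradient descent on f(x,y) = 1*x^2 + 8*y^2.
Starting point: (4.6465, 4.5657), alpha = 0.05
Step 1: grad_x = 2*1*4.6465 = 9.293, grad_y = 2*8*4.5657 = 73.0512
  x_1 = 4.6465 - 0.05*9.293 = 4.1819
  y_1 = 4.5657 - 0.05*73.0512 = 0.9131
Step 2: grad_x = 2*1*4.1819 = 8.3637, grad_y = 2*8*0.9131 = 14.6102
  x_2 = 4.1819 - 0.05*8.3637 = 3.7637
  y_2 = 0.9131 - 0.05*14.6102 = 0.1826
f(3.7637, 0.1826) = 1*3.7637^2 + 8*0.1826^2 = 14.432


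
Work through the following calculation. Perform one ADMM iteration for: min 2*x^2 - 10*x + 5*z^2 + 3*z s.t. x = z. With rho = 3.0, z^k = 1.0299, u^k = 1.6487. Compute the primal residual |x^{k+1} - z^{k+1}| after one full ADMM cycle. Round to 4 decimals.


ADMM iteration with rho = 3.0, z^k = 1.0299, u^k = 1.6487
Step 1: x-update.
Minimize 2*x^2 - 10*x + (3.0/2)*(x - 1.0299 + 1.6487)^2
FOC: (2*2 + 3.0)*x = 10 + 3.0*(1.0299 - 1.6487)
x^{k+1} = 1.1634
Step 2: z-update.
Minimize 5*z^2 + 3*z + (3.0/2)*(1.1634 - z + 1.6487)^2
FOC: (2*5 + 3.0)*z = -3 + 3.0*(1.1634 + 1.6487)
z^{k+1} = 0.4182
Step 3: u-update.
u^{k+1} = 1.6487 + 1.1634 - 0.4182 = 2.3939
Step 4: Primal residual = |1.1634 - 0.4182| = 0.7452


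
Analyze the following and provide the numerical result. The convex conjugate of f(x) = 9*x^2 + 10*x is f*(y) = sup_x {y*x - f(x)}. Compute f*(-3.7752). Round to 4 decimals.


f*(y) = sup_x {y*x - a*x^2 - b*x} = sup_x {(y-b)*x - a*x^2}
FOC: (y - b) - 2a*x = 0 => x* = (y - b)/(2a)
x* = (-3.7752 - 10)/(2*9) = -0.7653
f*(-3.7752) = (y-b)^2/(4a) = (-3.7752 - 10)^2/(4*9)
= 189.7561/36 = 5.271


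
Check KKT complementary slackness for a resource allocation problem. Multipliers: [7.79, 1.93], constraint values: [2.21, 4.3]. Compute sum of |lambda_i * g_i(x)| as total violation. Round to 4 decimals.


KKT complementary slackness check:
lambda_1 * g_1 = 7.79 * 2.21 = 17.2159
lambda_2 * g_2 = 1.93 * 4.3 = 8.299
Total violation = 17.2159 + 8.299 = 25.5149


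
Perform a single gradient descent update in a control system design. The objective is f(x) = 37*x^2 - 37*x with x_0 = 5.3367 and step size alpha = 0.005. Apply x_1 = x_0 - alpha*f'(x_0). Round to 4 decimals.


We compute the gradient at x_0 and apply the update.
f'(x) = 74*x - 37
f'(5.3367) = 74*5.3367 - 37 = 357.9158
x_1 = 5.3367 - 0.005*357.9158 = 3.5471


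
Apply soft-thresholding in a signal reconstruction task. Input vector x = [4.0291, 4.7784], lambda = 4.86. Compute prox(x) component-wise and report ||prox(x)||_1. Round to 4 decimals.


Soft-thresholding with lambda = 4.86:
prox(4.0291) = sign(4.0291)*max(|4.0291| - 4.86, 0) = 0.0
prox(4.7784) = sign(4.7784)*max(|4.7784| - 4.86, 0) = 0.0
prox(x) = [0.0, 0.0]
||prox(x)||_1 = 0.0 + 0.0 = 0.0


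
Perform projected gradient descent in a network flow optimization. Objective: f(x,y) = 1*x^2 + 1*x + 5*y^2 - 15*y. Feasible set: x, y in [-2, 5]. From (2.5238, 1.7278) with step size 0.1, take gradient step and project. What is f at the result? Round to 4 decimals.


Step 1: Compute gradient at (2.5238, 1.7278).
grad_x = 2*1*2.5238 + 1 = 6.0476
grad_y = 2*5*1.7278 - 15 = 2.278
Step 2: Gradient step.
x_raw = 2.5238 - 0.1*6.0476 = 1.919
y_raw = 1.7278 - 0.1*2.278 = 1.5
Step 3: Project onto [-2, 5].
x_proj = clip(1.919) = 1.919
y_proj = clip(1.5) = 1.5
Step 4: Evaluate f.
f(1.919, 1.5) = -5.6482


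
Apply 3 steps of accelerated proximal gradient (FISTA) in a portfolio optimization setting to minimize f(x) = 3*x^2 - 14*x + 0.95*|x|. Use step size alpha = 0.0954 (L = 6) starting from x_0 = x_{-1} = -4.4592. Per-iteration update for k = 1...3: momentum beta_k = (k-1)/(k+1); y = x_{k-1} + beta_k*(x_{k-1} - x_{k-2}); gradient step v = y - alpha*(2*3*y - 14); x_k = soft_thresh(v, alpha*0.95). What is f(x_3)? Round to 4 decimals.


FISTA on f(x) = 3*x^2 - 14*x + 0.95*|x|
L = 6, alpha = 0.0954
Iteration 1: beta = 0.0, y = -4.4592 + 0.0*(-4.4592 + 4.4592) = -4.4592
  grad(y) = -40.7552, v = y - alpha*grad = -0.5712
  prox(v) = soft_thresh(-0.5712, 0.0906) = -0.4805
Iteration 2: beta = 0.3333, y = -0.4805 + 0.3333*(-0.4805 + 4.4592) = 0.8457
  grad(y) = -8.9258, v = y - alpha*grad = 1.6972
  prox(v) = soft_thresh(1.6972, 0.0906) = 1.6066
Iteration 3: beta = 0.5, y = 1.6066 + 0.5*(1.6066 + 0.4805) = 2.6501
  grad(y) = 1.9009, v = y - alpha*grad = 2.4688
  prox(v) = soft_thresh(2.4688, 0.0906) = 2.3782
f(x_3) = 3*2.3782^2 - 14*2.3782 + 0.95*|2.3782| = -14.068


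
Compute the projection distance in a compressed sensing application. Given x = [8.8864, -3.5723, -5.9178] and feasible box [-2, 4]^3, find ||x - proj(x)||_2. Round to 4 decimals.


Project each component onto [-2, 4].
clip(8.8864) = 4.0, clip(-3.5723) = -2.0, clip(-5.9178) = -2.0
Projection = [4.0, -2.0, -2.0]
Squared diffs: [23.8769, 2.4721, 15.3492]
Distance = sqrt(41.6982) = 6.4574


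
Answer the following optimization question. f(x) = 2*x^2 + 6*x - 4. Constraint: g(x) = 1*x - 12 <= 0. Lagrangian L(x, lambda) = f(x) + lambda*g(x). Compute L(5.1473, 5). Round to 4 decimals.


Step 1: Evaluate f(x).
f(5.1473) = 2*5.1473^2 + 6*5.1473 - 4 = 79.8732
Step 2: Evaluate g(x).
g(5.1473) = 1*5.1473 - 12 = -6.8527
Step 3: Compute Lagrangian.
L = 79.8732 + 5*-6.8527 = 45.6097


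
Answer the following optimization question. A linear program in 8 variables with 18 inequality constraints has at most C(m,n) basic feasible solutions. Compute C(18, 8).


Each vertex corresponds to some choice of n active constraints out of m, so the number of vertices is at most C(m, n) = m! / (n!(m-n)!).
m = 18, n = 8
Numerator: 18 * 17 * 16 * 15 * 14 * 13 * 12 * 11
Denominator: 8! = 40320
C(18, 8) = 43758


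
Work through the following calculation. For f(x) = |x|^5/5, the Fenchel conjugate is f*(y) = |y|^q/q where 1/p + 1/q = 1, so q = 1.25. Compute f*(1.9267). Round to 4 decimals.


The conjugate exponent q satisfies 1/p + 1/q = 1.
p = 5, so q = 5/(5 - 1) = 1.25
|y|^q = 1.9267^1.25 = 2.27
f*(1.9267) = 2.27 / 1.25 = 1.816


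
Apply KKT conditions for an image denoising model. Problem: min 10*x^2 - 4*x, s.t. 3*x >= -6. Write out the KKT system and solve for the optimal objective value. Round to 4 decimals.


Step 1: Try lambda = 0 (constraint inactive).
Stationarity: 2*10*x - 4 = 0
x* = 4/(2*10) = 0.2
Check constraint: 3*0.2 = 0.6 >= -6 -- satisfied.
Step 2: Compute optimal value.
f(x*) = 10*0.2^2 - 4*0.2 = -0.4


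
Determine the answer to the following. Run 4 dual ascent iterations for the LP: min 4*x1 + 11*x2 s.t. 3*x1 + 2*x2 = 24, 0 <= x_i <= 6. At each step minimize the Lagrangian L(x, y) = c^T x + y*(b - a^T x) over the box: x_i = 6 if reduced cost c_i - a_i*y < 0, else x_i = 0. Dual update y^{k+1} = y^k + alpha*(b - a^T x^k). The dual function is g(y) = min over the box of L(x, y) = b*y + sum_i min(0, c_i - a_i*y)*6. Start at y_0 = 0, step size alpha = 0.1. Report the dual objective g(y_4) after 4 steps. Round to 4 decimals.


Dual ascent for LP: min 4*x1 + 11*x2, 3*x1 + 2*x2 = 24, 0 <= x_i <= 6
Step 1: y^k = 0.0, reduced costs: (4.0, 11.0)
  x^k = (0.0, 0.0), subgradient = b - a^T x = 24.0
  y^{k+1} = 0.0 + 0.1*24.0 = 2.4
Step 2: y^k = 2.4, reduced costs: (-3.2, 6.2)
  x^k = (6.0, 0.0), subgradient = b - a^T x = 6.0
  y^{k+1} = 2.4 + 0.1*6.0 = 3.0
Step 3: y^k = 3.0, reduced costs: (-5.0, 5.0)
  x^k = (6.0, 0.0), subgradient = b - a^T x = 6.0
  y^{k+1} = 3.0 + 0.1*6.0 = 3.6
Step 4: y^k = 3.6, reduced costs: (-6.8, 3.8)
  x^k = (6.0, 0.0), subgradient = b - a^T x = 6.0
  y^{k+1} = 3.6 + 0.1*6.0 = 4.2
Dual objective at y_4 = 4.2: reduced costs (-8.6, 2.6), box minimizer x = (6.0, 0.0)
g(y_4) = b*y + (c1 - a1*y)*x1 + (c2 - a2*y)*x2 = 24*4.2 + (-8.6)*6.0 + 2.6*0.0 = 100.8 - 51.6 + 0.0 = 49.2


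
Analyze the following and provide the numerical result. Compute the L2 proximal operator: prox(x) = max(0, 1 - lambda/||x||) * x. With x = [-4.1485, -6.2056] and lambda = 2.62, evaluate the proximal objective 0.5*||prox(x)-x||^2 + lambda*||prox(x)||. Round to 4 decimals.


Step 1: Compute ||x||.
||x|| = 7.4646
Step 2: Compute scaling factor.
scale = max(0, 1 - 2.62/7.4646) = 0.649
Step 3: prox(x) = [-2.6924, -4.0275]
||prox(x)|| = 4.8446
Step 4: Proximal objective.
0.5*||prox-x||^2 = 3.4322
lambda*||prox|| = 12.6929
Total = 16.1249


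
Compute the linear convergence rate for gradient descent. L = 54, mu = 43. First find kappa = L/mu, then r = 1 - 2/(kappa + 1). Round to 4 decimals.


Step 1: Compute the condition number.
kappa = L/mu = 54/43 = 1.2558
Step 2: Compute the convergence rate.
r = 1 - 2/(kappa + 1) = 1 - 2*mu/(L + mu) = (L - mu)/(L + mu) = 11/97 = 0.1134


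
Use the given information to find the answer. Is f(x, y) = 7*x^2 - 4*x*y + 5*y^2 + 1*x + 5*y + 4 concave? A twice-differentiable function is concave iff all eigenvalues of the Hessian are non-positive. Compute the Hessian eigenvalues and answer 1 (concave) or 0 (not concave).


The Hessian of f(x,y) = 7*x^2 - 4*x*y + 5*y^2 + 1*x + 5*y + 4 is:
H = [[14, -4], [-4, 10]]
Trace = 14 + 10 = 24
Determinant = 14*10 - (-4)^2 = 124
Discriminant = (24)^2 - 4*124 = 80.0
Eigenvalues: lambda_1 = 7.5279, lambda_2 = 16.4721
The function is not concave.

0


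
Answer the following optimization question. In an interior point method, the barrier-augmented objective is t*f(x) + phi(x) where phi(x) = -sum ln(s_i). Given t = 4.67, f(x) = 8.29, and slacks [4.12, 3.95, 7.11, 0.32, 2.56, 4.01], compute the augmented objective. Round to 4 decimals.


Step 1: Compute log-barrier.
ln values: [1.4159, 1.3737, 1.9615, -1.1394, 0.94, 1.3888]
phi = -(1.4159 + 1.3737 + 1.9615 - 1.1394 + 0.94 + 1.3888) = -5.9404
Step 2: Compute augmented objective.
t*f(x) = 4.67*8.29 = 38.7143
Total = 38.7143 - 5.9404 = 32.7739


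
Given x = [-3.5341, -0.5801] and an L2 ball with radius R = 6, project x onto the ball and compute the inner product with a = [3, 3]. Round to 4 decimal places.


Step 1: Compute ||x|| (intermediates to 6 decimals).
||x|| = sqrt((-3.5341)^2 + (-0.5801)^2) = 3.581393
Step 2: Project.
Since ||x|| <= R, proj = x (no scaling needed).
proj(x) = [-3.5341, -0.5801]
Step 3: Dot product.
a^T * proj(x) = 3*(-3.5341) + 3*(-0.5801) = -12.3426


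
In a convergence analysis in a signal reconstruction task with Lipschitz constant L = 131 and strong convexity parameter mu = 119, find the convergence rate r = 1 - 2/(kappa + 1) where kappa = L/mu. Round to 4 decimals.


Step 1: Compute the condition number.
kappa = L/mu = 131/119 = 1.1008
Step 2: Compute the convergence rate.
r = 1 - 2/(kappa + 1) = 1 - 2*mu/(L + mu) = (L - mu)/(L + mu) = 12/250 = 0.048


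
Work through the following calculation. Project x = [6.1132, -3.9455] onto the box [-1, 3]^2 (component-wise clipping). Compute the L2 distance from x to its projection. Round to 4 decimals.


Project each component onto [-1, 3].
clip(6.1132) = 3.0, clip(-3.9455) = -1.0
Projection = [3.0, -1.0]
Squared diffs: [9.692, 8.676]
Distance = sqrt(18.368) = 4.2858


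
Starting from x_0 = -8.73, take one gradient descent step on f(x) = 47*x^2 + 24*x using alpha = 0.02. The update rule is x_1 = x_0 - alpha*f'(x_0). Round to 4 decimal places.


We compute the gradient at x_0 and apply the update.
f'(x) = 94*x + 24
f'(-8.73) = 94*-8.73 + 24 = -796.62
x_1 = -8.73 - 0.02*-796.62 = 7.2024


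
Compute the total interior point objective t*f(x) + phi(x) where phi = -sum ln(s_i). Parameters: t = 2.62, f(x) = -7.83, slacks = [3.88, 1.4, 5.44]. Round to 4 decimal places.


Step 1: Compute log-barrier.
ln values: [1.3558, 0.3365, 1.6938]
phi = -(1.3558 + 0.3365 + 1.6938) = -3.3861
Step 2: Compute augmented objective.
t*f(x) = 2.62*-7.83 = -20.5146
Total = -20.5146 - 3.3861 = -23.9007


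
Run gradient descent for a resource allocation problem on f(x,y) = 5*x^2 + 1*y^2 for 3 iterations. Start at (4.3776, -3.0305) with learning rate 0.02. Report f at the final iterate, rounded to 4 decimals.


Gradient descent on f(x,y) = 5*x^2 + 1*y^2.
Starting point: (4.3776, -3.0305), alpha = 0.02
Step 1: grad_x = 2*5*4.3776 = 43.776, grad_y = 2*1*-3.0305 = -6.061
  x_1 = 4.3776 - 0.02*43.776 = 3.5021
  y_1 = -3.0305 - 0.02*-6.061 = -2.9093
Step 2: grad_x = 2*5*3.5021 = 35.0208, grad_y = 2*1*-2.9093 = -5.8186
  x_2 = 3.5021 - 0.02*35.0208 = 2.8017
  y_2 = -2.9093 - 0.02*-5.8186 = -2.7929
Step 3: grad_x = 2*5*2.8017 = 28.0166, grad_y = 2*1*-2.7929 = -5.5858
  x_3 = 2.8017 - 0.02*28.0166 = 2.2413
  y_3 = -2.7929 - 0.02*-5.5858 = -2.6812
f(2.2413, -2.6812) = 5*2.2413^2 + 1*(-2.6812)^2 = 32.3066


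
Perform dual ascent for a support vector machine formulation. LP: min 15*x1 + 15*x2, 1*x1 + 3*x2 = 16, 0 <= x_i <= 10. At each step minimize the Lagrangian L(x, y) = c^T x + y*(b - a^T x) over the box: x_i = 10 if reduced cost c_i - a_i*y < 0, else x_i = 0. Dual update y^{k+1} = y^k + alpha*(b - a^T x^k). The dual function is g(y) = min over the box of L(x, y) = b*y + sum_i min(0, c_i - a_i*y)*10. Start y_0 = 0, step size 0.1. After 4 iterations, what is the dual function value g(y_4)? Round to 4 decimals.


Dual ascent for LP: min 15*x1 + 15*x2, 1*x1 + 3*x2 = 16, 0 <= x_i <= 10
Step 1: y^k = 0.0, reduced costs: (15.0, 15.0)
  x^k = (0.0, 0.0), subgradient = b - a^T x = 16.0
  y^{k+1} = 0.0 + 0.1*16.0 = 1.6
Step 2: y^k = 1.6, reduced costs: (13.4, 10.2)
  x^k = (0.0, 0.0), subgradient = b - a^T x = 16.0
  y^{k+1} = 1.6 + 0.1*16.0 = 3.2
Step 3: y^k = 3.2, reduced costs: (11.8, 5.4)
  x^k = (0.0, 0.0), subgradient = b - a^T x = 16.0
  y^{k+1} = 3.2 + 0.1*16.0 = 4.8
Step 4: y^k = 4.8, reduced costs: (10.2, 0.6)
  x^k = (0.0, 0.0), subgradient = b - a^T x = 16.0
  y^{k+1} = 4.8 + 0.1*16.0 = 6.4
Dual objective at y_4 = 6.4: reduced costs (8.6, -4.2), box minimizer x = (0.0, 10.0)
g(y_4) = b*y + (c1 - a1*y)*x1 + (c2 - a2*y)*x2 = 16*6.4 + 8.6*0.0 + (-4.2)*10.0 = 102.4 + 0.0 - 42.0 = 60.4


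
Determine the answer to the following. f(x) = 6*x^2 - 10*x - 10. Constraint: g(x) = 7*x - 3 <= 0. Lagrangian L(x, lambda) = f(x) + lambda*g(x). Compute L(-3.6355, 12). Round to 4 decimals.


Step 1: Evaluate f(x).
f(-3.6355) = 6*(-3.6355)^2 - 10*(-3.6355) - 10 = 105.6562
Step 2: Evaluate g(x).
g(-3.6355) = 7*-3.6355 - 3 = -28.4485
Step 3: Compute Lagrangian.
L = 105.6562 + 12*-28.4485 = -235.7258


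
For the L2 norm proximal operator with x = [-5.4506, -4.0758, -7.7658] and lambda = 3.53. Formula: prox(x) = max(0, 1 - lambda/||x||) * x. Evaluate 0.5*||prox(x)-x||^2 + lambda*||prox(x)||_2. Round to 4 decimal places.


Step 1: Compute ||x||.
||x|| = 10.3261
Step 2: Compute scaling factor.
scale = max(0, 1 - 3.53/10.3261) = 0.6581
Step 3: prox(x) = [-3.5873, -2.6825, -5.1111]
||prox(x)|| = 6.7961
Step 4: Proximal objective.
0.5*||prox-x||^2 = 6.2305
lambda*||prox|| = 23.9902
Total = 30.2208


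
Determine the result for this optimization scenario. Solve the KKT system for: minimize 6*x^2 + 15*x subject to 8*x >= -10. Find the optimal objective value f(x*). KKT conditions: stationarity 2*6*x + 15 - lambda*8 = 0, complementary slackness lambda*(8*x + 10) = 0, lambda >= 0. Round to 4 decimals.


Step 1: Try lambda = 0 (constraint inactive).
Stationarity: 2*6*x + 15 = 0
x* = -15/(2*6) = -1.25
Check constraint: 8*-1.25 = -10.0 >= -10 -- satisfied.
Step 2: Compute optimal value.
f(x*) = 6*(-1.25)^2 + 15*(-1.25) = -9.375


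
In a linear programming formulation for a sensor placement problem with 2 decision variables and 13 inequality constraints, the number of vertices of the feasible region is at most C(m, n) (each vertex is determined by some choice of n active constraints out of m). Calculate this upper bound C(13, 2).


Each vertex corresponds to some choice of n active constraints out of m, so the number of vertices is at most C(m, n) = m! / (n!(m-n)!).
m = 13, n = 2
Numerator: 13 * 12
Denominator: 2! = 2
C(13, 2) = 78


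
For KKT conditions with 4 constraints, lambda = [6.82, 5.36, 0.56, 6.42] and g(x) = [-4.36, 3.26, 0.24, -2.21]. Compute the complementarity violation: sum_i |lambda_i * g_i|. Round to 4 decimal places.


KKT complementary slackness check:
lambda_1 * g_1 = 6.82 * -4.36 = -29.7352
lambda_2 * g_2 = 5.36 * 3.26 = 17.4736
lambda_3 * g_3 = 0.56 * 0.24 = 0.1344
lambda_4 * g_4 = 6.42 * -2.21 = -14.1882
Total violation = 29.7352 + 17.4736 + 0.1344 + 14.1882 = 61.5314


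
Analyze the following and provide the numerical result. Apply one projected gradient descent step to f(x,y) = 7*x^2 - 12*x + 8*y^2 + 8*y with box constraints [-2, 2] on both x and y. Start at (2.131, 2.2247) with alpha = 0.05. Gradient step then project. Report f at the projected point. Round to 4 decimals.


Step 1: Compute gradient at (2.131, 2.2247).
grad_x = 2*7*2.131 - 12 = 17.834
grad_y = 2*8*2.2247 + 8 = 43.5952
Step 2: Gradient step.
x_raw = 2.131 - 0.05*17.834 = 1.2393
y_raw = 2.2247 - 0.05*43.5952 = 0.0449
Step 3: Project onto [-2, 2].
x_proj = clip(1.2393) = 1.2393
y_proj = clip(0.0449) = 0.0449
Step 4: Evaluate f.
f(1.2393, 0.0449) = -3.7449


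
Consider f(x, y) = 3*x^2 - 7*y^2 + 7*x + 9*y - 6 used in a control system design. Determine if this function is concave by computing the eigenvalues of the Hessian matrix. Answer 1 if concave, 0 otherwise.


The Hessian of f(x,y) = 3*x^2 - 7*y^2 + 7*x + 9*y - 6 is:
H = [[6, 0], [0, -14]]
Trace = 6 - 14 = -8
Determinant = 6*-14 - (0)^2 = -84
Discriminant = (-8)^2 - 4*-84 = 400.0
Eigenvalues: lambda_1 = -14.0, lambda_2 = 6.0
The function is not concave.

0


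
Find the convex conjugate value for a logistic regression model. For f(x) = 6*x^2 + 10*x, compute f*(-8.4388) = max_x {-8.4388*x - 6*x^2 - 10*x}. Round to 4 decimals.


f*(y) = sup_x {y*x - a*x^2 - b*x} = sup_x {(y-b)*x - a*x^2}
FOC: (y - b) - 2a*x = 0 => x* = (y - b)/(2a)
x* = (-8.4388 - 10)/(2*6) = -1.5366
f*(-8.4388) = (y-b)^2/(4a) = (-8.4388 - 10)^2/(4*6)
= 339.9893/24 = 14.1662


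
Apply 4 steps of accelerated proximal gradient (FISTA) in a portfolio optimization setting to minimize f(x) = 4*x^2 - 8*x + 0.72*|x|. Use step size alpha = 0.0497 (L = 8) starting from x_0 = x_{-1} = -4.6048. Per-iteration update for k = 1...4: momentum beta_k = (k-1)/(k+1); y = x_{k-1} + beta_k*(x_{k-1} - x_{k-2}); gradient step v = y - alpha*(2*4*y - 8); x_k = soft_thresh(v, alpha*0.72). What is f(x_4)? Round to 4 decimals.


FISTA on f(x) = 4*x^2 - 8*x + 0.72*|x|
L = 8, alpha = 0.0497
Iteration 1: beta = 0.0, y = -4.6048 + 0.0*(-4.6048 + 4.6048) = -4.6048
  grad(y) = -44.8384, v = y - alpha*grad = -2.3763
  prox(v) = soft_thresh(-2.3763, 0.0358) = -2.3405
Iteration 2: beta = 0.3333, y = -2.3405 + 0.3333*(-2.3405 + 4.6048) = -1.5858
  grad(y) = -20.6864, v = y - alpha*grad = -0.5577
  prox(v) = soft_thresh(-0.5577, 0.0358) = -0.5219
Iteration 3: beta = 0.5, y = -0.5219 + 0.5*(-0.5219 + 2.3405) = 0.3874
  grad(y) = -4.9006, v = y - alpha*grad = 0.631
  prox(v) = soft_thresh(0.631, 0.0358) = 0.5952
Iteration 4: beta = 0.6, y = 0.5952 + 0.6*(0.5952 + 0.5219) = 1.2655
  grad(y) = 2.1237, v = y - alpha*grad = 1.1599
  prox(v) = soft_thresh(1.1599, 0.0358) = 1.1241
f(x_4) = 4*1.1241^2 - 8*1.1241 + 0.72*|1.1241| = -3.129


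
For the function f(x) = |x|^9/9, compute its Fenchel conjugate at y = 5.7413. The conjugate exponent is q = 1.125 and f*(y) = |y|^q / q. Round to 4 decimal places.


The conjugate exponent q satisfies 1/p + 1/q = 1.
p = 9, so q = 9/(9 - 1) = 1.125
|y|^q = 5.7413^1.125 = 7.1431
f*(5.7413) = 7.1431 / 1.125 = 6.3494


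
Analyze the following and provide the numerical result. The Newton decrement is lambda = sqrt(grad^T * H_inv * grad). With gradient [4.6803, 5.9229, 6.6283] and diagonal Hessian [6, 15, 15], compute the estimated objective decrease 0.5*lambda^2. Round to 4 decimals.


Step 1: H is diagonal, so H^(-1) * g = [0.7801, 0.3949, 0.4419].
Step 2: g^T H^(-1) g = sum_i g_i^2 / H_ii
  = (4.6803)^2/6 + (5.9229)^2/15 + (6.6283)^2/15
  = 3.6509 + 2.3387 + 2.929 = 8.9185
Step 3: Objective decrease = 0.5 * g^T H^(-1) g = 4.4593


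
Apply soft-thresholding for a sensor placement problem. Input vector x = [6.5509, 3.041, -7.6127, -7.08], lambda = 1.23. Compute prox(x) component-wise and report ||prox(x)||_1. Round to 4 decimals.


Soft-thresholding with lambda = 1.23:
prox(6.5509) = sign(6.5509)*max(|6.5509| - 1.23, 0) = 5.3209
prox(3.041) = sign(3.041)*max(|3.041| - 1.23, 0) = 1.811
prox(-7.6127) = sign(-7.6127)*max(|-7.6127| - 1.23, 0) = -6.3827
prox(-7.08) = sign(-7.08)*max(|-7.08| - 1.23, 0) = -5.85
prox(x) = [5.3209, 1.811, -6.3827, -5.85]
||prox(x)||_1 = 5.3209 + 1.811 + 6.3827 + 5.85 = 19.3646


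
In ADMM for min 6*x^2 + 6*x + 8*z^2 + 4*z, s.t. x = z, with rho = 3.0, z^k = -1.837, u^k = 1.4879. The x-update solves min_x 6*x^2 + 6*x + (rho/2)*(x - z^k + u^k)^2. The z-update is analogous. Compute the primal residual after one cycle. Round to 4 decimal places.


ADMM iteration with rho = 3.0, z^k = -1.837, u^k = 1.4879
Step 1: x-update.
Minimize 6*x^2 + 6*x + (3.0/2)*(x + 1.837 + 1.4879)^2
FOC: (2*6 + 3.0)*x = -6 + 3.0*(-1.837 - 1.4879)
x^{k+1} = -1.065
Step 2: z-update.
Minimize 8*z^2 + 4*z + (3.0/2)*(-1.065 - z + 1.4879)^2
FOC: (2*8 + 3.0)*z = -4 + 3.0*(-1.065 + 1.4879)
z^{k+1} = -0.1437
Step 3: u-update.
u^{k+1} = 1.4879 - 1.065 + 0.1437 = 0.5667
Step 4: Primal residual = |-1.065 + 0.1437| = 0.9212


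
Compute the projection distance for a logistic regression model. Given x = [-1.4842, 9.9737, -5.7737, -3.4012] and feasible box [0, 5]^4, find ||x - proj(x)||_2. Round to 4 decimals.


Project each component onto [0, 5].
clip(-1.4842) = 0.0, clip(9.9737) = 5.0, clip(-5.7737) = 0.0, clip(-3.4012) = 0.0
Projection = [0.0, 5.0, 0.0, 0.0]
Squared diffs: [2.2028, 24.7377, 33.3356, 11.5682]
Distance = sqrt(71.8443) = 8.4761


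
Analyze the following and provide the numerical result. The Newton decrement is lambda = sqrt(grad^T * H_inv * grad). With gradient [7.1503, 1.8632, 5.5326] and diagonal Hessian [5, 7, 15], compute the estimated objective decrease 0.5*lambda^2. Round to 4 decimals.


Step 1: H is diagonal, so H^(-1) * g = [1.4301, 0.2662, 0.3688].
Step 2: g^T H^(-1) g = sum_i g_i^2 / H_ii
  = (7.1503)^2/5 + (1.8632)^2/7 + (5.5326)^2/15
  = 10.2254 + 0.4959 + 2.0406 = 12.7619
Step 3: Objective decrease = 0.5 * g^T H^(-1) g = 6.381


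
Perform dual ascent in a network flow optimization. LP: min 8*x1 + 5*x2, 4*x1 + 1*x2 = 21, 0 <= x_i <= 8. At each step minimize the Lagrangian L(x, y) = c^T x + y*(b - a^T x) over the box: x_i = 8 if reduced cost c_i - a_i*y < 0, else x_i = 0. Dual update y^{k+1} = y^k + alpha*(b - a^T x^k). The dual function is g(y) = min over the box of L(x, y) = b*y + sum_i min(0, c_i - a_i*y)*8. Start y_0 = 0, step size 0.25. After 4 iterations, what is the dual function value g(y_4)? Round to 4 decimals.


Dual ascent for LP: min 8*x1 + 5*x2, 4*x1 + 1*x2 = 21, 0 <= x_i <= 8
Step 1: y^k = 0.0, reduced costs: (8.0, 5.0)
  x^k = (0.0, 0.0), subgradient = b - a^T x = 21.0
  y^{k+1} = 0.0 + 0.25*21.0 = 5.25
Step 2: y^k = 5.25, reduced costs: (-13.0, -0.25)
  x^k = (8.0, 8.0), subgradient = b - a^T x = -19.0
  y^{k+1} = 5.25 + 0.25*-19.0 = 0.5
Step 3: y^k = 0.5, reduced costs: (6.0, 4.5)
  x^k = (0.0, 0.0), subgradient = b - a^T x = 21.0
  y^{k+1} = 0.5 + 0.25*21.0 = 5.75
Step 4: y^k = 5.75, reduced costs: (-15.0, -0.75)
  x^k = (8.0, 8.0), subgradient = b - a^T x = -19.0
  y^{k+1} = 5.75 + 0.25*-19.0 = 1.0
Dual objective at y_4 = 1.0: reduced costs (4.0, 4.0), box minimizer x = (0.0, 0.0)
g(y_4) = b*y + (c1 - a1*y)*x1 + (c2 - a2*y)*x2 = 21*1.0 + 4.0*0.0 + 4.0*0.0 = 21.0 + 0.0 + 0.0 = 21.0


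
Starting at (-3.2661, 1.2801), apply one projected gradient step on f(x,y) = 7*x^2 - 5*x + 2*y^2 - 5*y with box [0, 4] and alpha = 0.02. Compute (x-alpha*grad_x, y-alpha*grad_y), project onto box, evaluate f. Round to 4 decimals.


Step 1: Compute gradient at (-3.2661, 1.2801).
grad_x = 2*7*-3.2661 - 5 = -50.7254
grad_y = 2*2*1.2801 - 5 = 0.1204
Step 2: Gradient step.
x_raw = -3.2661 - 0.02*-50.7254 = -2.2516
y_raw = 1.2801 - 0.02*0.1204 = 1.2777
Step 3: Project onto [0, 4].
x_proj = clip(-2.2516) = 0.0
y_proj = clip(1.2777) = 1.2777
Step 4: Evaluate f.
f(0.0, 1.2777) = -3.1235


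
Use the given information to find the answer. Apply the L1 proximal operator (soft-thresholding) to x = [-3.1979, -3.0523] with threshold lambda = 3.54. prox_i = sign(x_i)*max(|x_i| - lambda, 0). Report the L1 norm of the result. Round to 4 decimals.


Soft-thresholding with lambda = 3.54:
prox(-3.1979) = sign(-3.1979)*max(|-3.1979| - 3.54, 0) = 0.0
prox(-3.0523) = sign(-3.0523)*max(|-3.0523| - 3.54, 0) = 0.0
prox(x) = [0.0, 0.0]
||prox(x)||_1 = 0.0 + 0.0 = 0.0


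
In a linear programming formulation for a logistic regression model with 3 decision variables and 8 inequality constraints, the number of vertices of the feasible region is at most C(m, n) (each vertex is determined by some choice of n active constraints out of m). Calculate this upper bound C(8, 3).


Each vertex corresponds to some choice of n active constraints out of m, so the number of vertices is at most C(m, n) = m! / (n!(m-n)!).
m = 8, n = 3
Numerator: 8 * 7 * 6
Denominator: 3! = 6
C(8, 3) = 56


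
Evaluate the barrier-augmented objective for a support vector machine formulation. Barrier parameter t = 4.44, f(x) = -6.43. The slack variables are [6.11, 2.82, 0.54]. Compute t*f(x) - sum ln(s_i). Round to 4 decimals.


Step 1: Compute log-barrier.
ln values: [1.8099, 1.0367, -0.6162]
phi = -(1.8099 + 1.0367 - 0.6162) = -2.2305
Step 2: Compute augmented objective.
t*f(x) = 4.44*-6.43 = -28.5492
Total = -28.5492 - 2.2305 = -30.7797


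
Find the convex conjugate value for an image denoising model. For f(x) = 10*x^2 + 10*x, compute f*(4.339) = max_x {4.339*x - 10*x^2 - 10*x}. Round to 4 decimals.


f*(y) = sup_x {y*x - a*x^2 - b*x} = sup_x {(y-b)*x - a*x^2}
FOC: (y - b) - 2a*x = 0 => x* = (y - b)/(2a)
x* = (4.339 - 10)/(2*10) = -0.2831
f*(4.339) = (y-b)^2/(4a) = (4.339 - 10)^2/(4*10)
= 32.0469/40 = 0.8012


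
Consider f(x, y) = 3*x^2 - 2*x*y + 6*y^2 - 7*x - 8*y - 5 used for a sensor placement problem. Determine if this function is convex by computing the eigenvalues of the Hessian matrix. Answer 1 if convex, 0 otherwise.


The Hessian of f(x,y) = 3*x^2 - 2*x*y + 6*y^2 - 7*x - 8*y - 5 is:
H = [[6, -2], [-2, 12]]
Trace = 6 + 12 = 18
Determinant = 6*12 - (-2)^2 = 68
Discriminant = (18)^2 - 4*68 = 52.0
Eigenvalues: lambda_1 = 5.3944, lambda_2 = 12.6056
The function is convex.

1


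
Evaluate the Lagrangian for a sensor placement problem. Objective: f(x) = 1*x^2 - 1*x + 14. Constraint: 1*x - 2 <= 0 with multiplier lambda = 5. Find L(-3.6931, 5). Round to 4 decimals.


Step 1: Evaluate f(x).
f(-3.6931) = 1*(-3.6931)^2 - 1*(-3.6931) + 14 = 31.3321
Step 2: Evaluate g(x).
g(-3.6931) = 1*-3.6931 - 2 = -5.6931
Step 3: Compute Lagrangian.
L = 31.3321 + 5*-5.6931 = 2.8666


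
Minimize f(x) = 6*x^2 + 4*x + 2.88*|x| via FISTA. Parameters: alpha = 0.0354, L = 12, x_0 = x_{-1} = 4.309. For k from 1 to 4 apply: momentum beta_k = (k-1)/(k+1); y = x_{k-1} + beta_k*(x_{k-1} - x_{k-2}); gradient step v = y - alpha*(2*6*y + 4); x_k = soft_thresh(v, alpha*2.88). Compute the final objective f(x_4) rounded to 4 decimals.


FISTA on f(x) = 6*x^2 + 4*x + 2.88*|x|
L = 12, alpha = 0.0354
Iteration 1: beta = 0.0, y = 4.309 + 0.0*(4.309 - 4.309) = 4.309
  grad(y) = 55.708, v = y - alpha*grad = 2.3369
  prox(v) = soft_thresh(2.3369, 0.102) = 2.235
Iteration 2: beta = 0.3333, y = 2.235 + 0.3333*(2.235 - 4.309) = 1.5436
  grad(y) = 22.5238, v = y - alpha*grad = 0.7463
  prox(v) = soft_thresh(0.7463, 0.102) = 0.6444
Iteration 3: beta = 0.5, y = 0.6444 + 0.5*(0.6444 - 2.235) = -0.151
  grad(y) = 2.1885, v = y - alpha*grad = -0.2284
  prox(v) = soft_thresh(-0.2284, 0.102) = -0.1265
Iteration 4: beta = 0.6, y = -0.1265 + 0.6*(-0.1265 - 0.6444) = -0.589
  grad(y) = -3.0678, v = y - alpha*grad = -0.4804
  prox(v) = soft_thresh(-0.4804, 0.102) = -0.3784
f(x_4) = 6*(-0.3784)^2 + 4*(-0.3784) + 2.88*|-0.3784| = 0.4354


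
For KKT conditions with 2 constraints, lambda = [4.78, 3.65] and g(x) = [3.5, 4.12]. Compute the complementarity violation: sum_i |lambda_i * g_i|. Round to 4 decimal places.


KKT complementary slackness check:
lambda_1 * g_1 = 4.78 * 3.5 = 16.73
lambda_2 * g_2 = 3.65 * 4.12 = 15.038
Total violation = 16.73 + 15.038 = 31.768


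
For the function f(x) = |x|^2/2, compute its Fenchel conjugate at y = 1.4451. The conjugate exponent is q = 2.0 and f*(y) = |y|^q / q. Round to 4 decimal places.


The conjugate exponent q satisfies 1/p + 1/q = 1.
p = 2, so q = 2/(2 - 1) = 2.0
|y|^q = 1.4451^2.0 = 2.0883
f*(1.4451) = 2.0883 / 2.0 = 1.0442


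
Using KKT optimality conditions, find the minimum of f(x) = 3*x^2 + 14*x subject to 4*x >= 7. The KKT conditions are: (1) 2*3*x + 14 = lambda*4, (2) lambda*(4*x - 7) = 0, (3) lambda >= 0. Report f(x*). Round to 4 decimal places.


Step 1: Try lambda = 0 (constraint inactive).
x_unc = -14/(2*3) = -2.3333
Check: 4*-2.3333 = -9.3332 < 7 -- violated!
Step 2: Constraint must be active: 4*x = 7
x* = 7/4 = 1.75
lambda = (2*3*1.75 + 14)/4 = 6.125
Step 3: Compute optimal value.
f(x*) = 3*1.75^2 + 14*1.75 = 33.6875


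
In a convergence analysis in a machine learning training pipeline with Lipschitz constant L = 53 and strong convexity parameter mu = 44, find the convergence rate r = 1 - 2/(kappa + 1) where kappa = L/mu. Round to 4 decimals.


Step 1: Compute the condition number.
kappa = L/mu = 53/44 = 1.2045
Step 2: Compute the convergence rate.
r = 1 - 2/(kappa + 1) = 1 - 2*mu/(L + mu) = (L - mu)/(L + mu) = 9/97 = 0.0928


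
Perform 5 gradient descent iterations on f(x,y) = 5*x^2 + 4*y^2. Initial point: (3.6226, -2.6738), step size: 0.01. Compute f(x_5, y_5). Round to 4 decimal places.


Gradient descent on f(x,y) = 5*x^2 + 4*y^2.
Starting point: (3.6226, -2.6738), alpha = 0.01
Step 1: grad_x = 2*5*3.6226 = 36.226, grad_y = 2*4*-2.6738 = -21.3904
  x_1 = 3.6226 - 0.01*36.226 = 3.2603
  y_1 = -2.6738 - 0.01*-21.3904 = -2.4599
Step 2: grad_x = 2*5*3.2603 = 32.6034, grad_y = 2*4*-2.4599 = -19.6792
  x_2 = 3.2603 - 0.01*32.6034 = 2.9343
  y_2 = -2.4599 - 0.01*-19.6792 = -2.2631
Step 3: grad_x = 2*5*2.9343 = 29.3431, grad_y = 2*4*-2.2631 = -18.1048
  x_3 = 2.9343 - 0.01*29.3431 = 2.6409
  y_3 = -2.2631 - 0.01*-18.1048 = -2.0821
Step 4: grad_x = 2*5*2.6409 = 26.4088, grad_y = 2*4*-2.0821 = -16.6564
  x_4 = 2.6409 - 0.01*26.4088 = 2.3768
  y_4 = -2.0821 - 0.01*-16.6564 = -1.9155
Step 5: grad_x = 2*5*2.3768 = 23.7679, grad_y = 2*4*-1.9155 = -15.3239
  x_5 = 2.3768 - 0.01*23.7679 = 2.1391
  y_5 = -1.9155 - 0.01*-15.3239 = -1.7623
f(2.1391, -1.7623) = 5*2.1391^2 + 4*(-1.7623)^2 = 35.3011


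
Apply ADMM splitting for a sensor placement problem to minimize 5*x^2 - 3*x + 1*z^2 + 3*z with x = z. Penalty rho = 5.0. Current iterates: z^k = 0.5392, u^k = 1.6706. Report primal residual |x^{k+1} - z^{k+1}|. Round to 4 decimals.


ADMM iteration with rho = 5.0, z^k = 0.5392, u^k = 1.6706
Step 1: x-update.
Minimize 5*x^2 - 3*x + (5.0/2)*(x - 0.5392 + 1.6706)^2
FOC: (2*5 + 5.0)*x = 3 + 5.0*(0.5392 - 1.6706)
x^{k+1} = -0.1771
Step 2: z-update.
Minimize 1*z^2 + 3*z + (5.0/2)*(-0.1771 - z + 1.6706)^2
FOC: (2*1 + 5.0)*z = -3 + 5.0*(-0.1771 + 1.6706)
z^{k+1} = 0.6382
Step 3: u-update.
u^{k+1} = 1.6706 - 0.1771 - 0.6382 = 0.8553
Step 4: Primal residual = |-0.1771 - 0.6382| = 0.8153


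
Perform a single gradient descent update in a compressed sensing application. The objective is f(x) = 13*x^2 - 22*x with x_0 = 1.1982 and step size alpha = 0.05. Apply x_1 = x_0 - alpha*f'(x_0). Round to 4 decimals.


We compute the gradient at x_0 and apply the update.
f'(x) = 26*x - 22
f'(1.1982) = 26*1.1982 - 22 = 9.1532
x_1 = 1.1982 - 0.05*9.1532 = 0.7405


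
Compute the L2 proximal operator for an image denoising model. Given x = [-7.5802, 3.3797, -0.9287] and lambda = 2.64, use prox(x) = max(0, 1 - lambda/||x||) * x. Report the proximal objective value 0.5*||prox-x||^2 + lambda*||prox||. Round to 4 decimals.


Step 1: Compute ||x||.
||x|| = 8.3513
Step 2: Compute scaling factor.
scale = max(0, 1 - 2.64/8.3513) = 0.6839
Step 3: prox(x) = [-5.184, 2.3113, -0.6351]
||prox(x)|| = 5.7113
Step 4: Proximal objective.
0.5*||prox-x||^2 = 3.4848
lambda*||prox|| = 15.0778
Total = 18.5626


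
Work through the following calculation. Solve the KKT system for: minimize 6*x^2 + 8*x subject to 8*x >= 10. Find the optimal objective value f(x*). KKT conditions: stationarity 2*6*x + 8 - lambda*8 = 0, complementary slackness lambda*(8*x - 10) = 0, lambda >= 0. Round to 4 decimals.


Step 1: Try lambda = 0 (constraint inactive).
x_unc = -8/(2*6) = -0.6667
Check: 8*-0.6667 = -5.3336 < 10 -- violated!
Step 2: Constraint must be active: 8*x = 10
x* = 10/8 = 1.25
lambda = (2*6*1.25 + 8)/8 = 2.875
Step 3: Compute optimal value.
f(x*) = 6*1.25^2 + 8*1.25 = 19.375


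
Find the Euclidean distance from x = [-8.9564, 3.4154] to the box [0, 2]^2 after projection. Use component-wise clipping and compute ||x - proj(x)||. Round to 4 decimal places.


Project each component onto [0, 2].
clip(-8.9564) = 0.0, clip(3.4154) = 2.0
Projection = [0.0, 2.0]
Squared diffs: [80.2171, 2.0034]
Distance = sqrt(82.2205) = 9.0675


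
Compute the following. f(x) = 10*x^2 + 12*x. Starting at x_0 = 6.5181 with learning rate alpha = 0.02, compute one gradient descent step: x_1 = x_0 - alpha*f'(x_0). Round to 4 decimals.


We compute the gradient at x_0 and apply the update.
f'(x) = 20*x + 12
f'(6.5181) = 20*6.5181 + 12 = 142.362
x_1 = 6.5181 - 0.02*142.362 = 3.6709


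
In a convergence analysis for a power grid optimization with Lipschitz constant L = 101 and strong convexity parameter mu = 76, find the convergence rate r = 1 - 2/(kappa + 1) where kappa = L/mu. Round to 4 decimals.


Step 1: Compute the condition number.
kappa = L/mu = 101/76 = 1.3289
Step 2: Compute the convergence rate.
r = 1 - 2/(kappa + 1) = 1 - 2*mu/(L + mu) = (L - mu)/(L + mu) = 25/177 = 0.1412


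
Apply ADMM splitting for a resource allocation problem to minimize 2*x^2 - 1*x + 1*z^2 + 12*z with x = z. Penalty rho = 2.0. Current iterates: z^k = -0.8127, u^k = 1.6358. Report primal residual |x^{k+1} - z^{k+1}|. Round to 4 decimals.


ADMM iteration with rho = 2.0, z^k = -0.8127, u^k = 1.6358
Step 1: x-update.
Minimize 2*x^2 - 1*x + (2.0/2)*(x + 0.8127 + 1.6358)^2
FOC: (2*2 + 2.0)*x = 1 + 2.0*(-0.8127 - 1.6358)
x^{k+1} = -0.6495
Step 2: z-update.
Minimize 1*z^2 + 12*z + (2.0/2)*(-0.6495 - z + 1.6358)^2
FOC: (2*1 + 2.0)*z = -12 + 2.0*(-0.6495 + 1.6358)
z^{k+1} = -2.5069
Step 3: u-update.
u^{k+1} = 1.6358 - 0.6495 + 2.5069 = 3.4932
Step 4: Primal residual = |-0.6495 + 2.5069| = 1.8574


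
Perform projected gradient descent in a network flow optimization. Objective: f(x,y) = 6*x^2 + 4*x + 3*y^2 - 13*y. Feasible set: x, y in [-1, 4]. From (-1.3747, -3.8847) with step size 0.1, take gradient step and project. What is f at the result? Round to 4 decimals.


Step 1: Compute gradient at (-1.3747, -3.8847).
grad_x = 2*6*-1.3747 + 4 = -12.4964
grad_y = 2*3*-3.8847 - 13 = -36.3082
Step 2: Gradient step.
x_raw = -1.3747 - 0.1*-12.4964 = -0.1251
y_raw = -3.8847 - 0.1*-36.3082 = -0.2539
Step 3: Project onto [-1, 4].
x_proj = clip(-0.1251) = -0.1251
y_proj = clip(-0.2539) = -0.2539
Step 4: Evaluate f.
f(-0.1251, -0.2539) = 3.0874


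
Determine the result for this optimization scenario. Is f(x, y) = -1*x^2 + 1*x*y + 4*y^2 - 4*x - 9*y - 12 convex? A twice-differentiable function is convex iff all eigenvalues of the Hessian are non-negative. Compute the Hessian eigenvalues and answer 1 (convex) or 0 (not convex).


The Hessian of f(x,y) = -1*x^2 + 1*x*y + 4*y^2 - 4*x - 9*y - 12 is:
H = [[-2, 1], [1, 8]]
Trace = -2 + 8 = 6
Determinant = -2*8 - (1)^2 = -17
Discriminant = (6)^2 - 4*-17 = 104.0
Eigenvalues: lambda_1 = -2.099, lambda_2 = 8.099
The function is not convex.

0


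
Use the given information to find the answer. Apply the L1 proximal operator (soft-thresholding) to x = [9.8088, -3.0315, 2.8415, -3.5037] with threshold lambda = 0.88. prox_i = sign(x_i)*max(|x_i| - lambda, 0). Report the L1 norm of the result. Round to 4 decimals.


Soft-thresholding with lambda = 0.88:
prox(9.8088) = sign(9.8088)*max(|9.8088| - 0.88, 0) = 8.9288
prox(-3.0315) = sign(-3.0315)*max(|-3.0315| - 0.88, 0) = -2.1515
prox(2.8415) = sign(2.8415)*max(|2.8415| - 0.88, 0) = 1.9615
prox(-3.5037) = sign(-3.5037)*max(|-3.5037| - 0.88, 0) = -2.6237
prox(x) = [8.9288, -2.1515, 1.9615, -2.6237]
||prox(x)||_1 = 8.9288 + 2.1515 + 1.9615 + 2.6237 = 15.6655


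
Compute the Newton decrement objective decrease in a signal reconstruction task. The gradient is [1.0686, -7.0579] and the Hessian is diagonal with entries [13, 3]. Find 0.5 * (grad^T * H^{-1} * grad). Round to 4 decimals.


Step 1: H is diagonal, so H^(-1) * g = [0.0822, -2.3526].
Step 2: g^T H^(-1) g = sum_i g_i^2 / H_ii
  = (1.0686)^2/13 + (-7.0579)^2/3
  = 0.0878 + 16.6047 = 16.6925
Step 3: Objective decrease = 0.5 * g^T H^(-1) g = 8.3462


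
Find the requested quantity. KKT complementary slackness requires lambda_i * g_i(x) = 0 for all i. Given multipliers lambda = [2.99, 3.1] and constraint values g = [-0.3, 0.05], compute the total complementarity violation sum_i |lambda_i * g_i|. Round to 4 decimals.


KKT complementary slackness check:
lambda_1 * g_1 = 2.99 * -0.3 = -0.897
lambda_2 * g_2 = 3.1 * 0.05 = 0.155
Total violation = 0.897 + 0.155 = 1.052


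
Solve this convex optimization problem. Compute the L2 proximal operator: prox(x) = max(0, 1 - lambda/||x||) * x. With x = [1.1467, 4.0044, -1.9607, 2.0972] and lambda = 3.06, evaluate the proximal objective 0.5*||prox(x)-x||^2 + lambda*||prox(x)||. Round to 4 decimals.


Step 1: Compute ||x||.
||x|| = 5.0589
Step 2: Compute scaling factor.
scale = max(0, 1 - 3.06/5.0589) = 0.3951
Step 3: prox(x) = [0.4531, 1.5823, -0.7747, 0.8287]
||prox(x)|| = 1.9989
Step 4: Proximal objective.
0.5*||prox-x||^2 = 4.6818
lambda*||prox|| = 6.1166
Total = 10.7985


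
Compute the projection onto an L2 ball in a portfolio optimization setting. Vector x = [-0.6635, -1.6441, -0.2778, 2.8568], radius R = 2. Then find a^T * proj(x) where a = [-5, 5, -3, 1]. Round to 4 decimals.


Step 1: Compute ||x|| (intermediates to 6 decimals).
||x|| = sqrt((-0.6635)^2 + (-1.6441)^2 + (-0.2778)^2 + 2.8568^2) = 3.373689
Step 2: Project.
Since ||x|| > R, scale = R/||x|| = 2/3.373689 = 0.592823, proj(x) = scale * x
proj(x) = [-0.393338, -0.97466, -0.164686, 1.693577]
Step 3: Dot product.
a^T * proj(x) = -5*(-0.393338) + 5*(-0.97466) - 3*(-0.164686) + 1*1.693577 = -0.719


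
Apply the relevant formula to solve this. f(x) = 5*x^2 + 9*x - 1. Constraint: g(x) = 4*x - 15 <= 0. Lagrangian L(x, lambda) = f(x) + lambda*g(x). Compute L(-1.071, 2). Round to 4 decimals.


Step 1: Evaluate f(x).
f(-1.071) = 5*(-1.071)^2 + 9*(-1.071) - 1 = -4.9038
Step 2: Evaluate g(x).
g(-1.071) = 4*-1.071 - 15 = -19.284
Step 3: Compute Lagrangian.
L = -4.9038 + 2*-19.284 = -43.4718


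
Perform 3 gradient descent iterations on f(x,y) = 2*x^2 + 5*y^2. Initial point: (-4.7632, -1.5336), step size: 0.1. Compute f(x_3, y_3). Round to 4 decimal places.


Gradient descent on f(x,y) = 2*x^2 + 5*y^2.
Starting point: (-4.7632, -1.5336), alpha = 0.1
Step 1: grad_x = 2*2*-4.7632 = -19.0528, grad_y = 2*5*-1.5336 = -15.336
  x_1 = -4.7632 - 0.1*-19.0528 = -2.8579
  y_1 = -1.5336 - 0.1*-15.336 = 0.0
Step 2: grad_x = 2*2*-2.8579 = -11.4317, grad_y = 2*5*0.0 = 0.0
  x_2 = -2.8579 - 0.1*-11.4317 = -1.7148
  y_2 = 0.0 - 0.1*0.0 = 0.0
Step 3: grad_x = 2*2*-1.7148 = -6.859, grad_y = 2*5*0.0 = 0.0
  x_3 = -1.7148 - 0.1*-6.859 = -1.0289
  y_3 = 0.0 - 0.1*0.0 = 0.0
f(-1.0289, 0.0) = 2*(-1.0289)^2 + 5*0.0^2 = 2.1171
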